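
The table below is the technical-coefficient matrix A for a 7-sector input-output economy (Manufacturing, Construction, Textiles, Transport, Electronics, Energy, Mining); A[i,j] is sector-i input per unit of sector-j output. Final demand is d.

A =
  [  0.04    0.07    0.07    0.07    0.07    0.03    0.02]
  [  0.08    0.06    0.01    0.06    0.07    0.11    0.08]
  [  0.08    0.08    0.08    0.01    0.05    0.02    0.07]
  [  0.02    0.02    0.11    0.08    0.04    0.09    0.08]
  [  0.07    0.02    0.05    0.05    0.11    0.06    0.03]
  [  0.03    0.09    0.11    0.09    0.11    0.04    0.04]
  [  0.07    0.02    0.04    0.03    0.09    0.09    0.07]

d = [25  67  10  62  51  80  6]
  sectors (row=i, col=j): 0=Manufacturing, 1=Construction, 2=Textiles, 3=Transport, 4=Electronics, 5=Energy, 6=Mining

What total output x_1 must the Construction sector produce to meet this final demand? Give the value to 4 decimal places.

105.0927

Form M = I − A:
  [  0.96   -0.07   -0.07   -0.07   -0.07   -0.03   -0.02]
  [ -0.08    0.94   -0.01   -0.06   -0.07   -0.11   -0.08]
  [ -0.08   -0.08    0.92   -0.01   -0.05   -0.02   -0.07]
  [ -0.02   -0.02   -0.11    0.92   -0.04   -0.09   -0.08]
  [ -0.07   -0.02   -0.05   -0.05    0.89   -0.06   -0.03]
  [ -0.03   -0.09   -0.11   -0.09   -0.11    0.96   -0.04]
  [ -0.07   -0.02   -0.04   -0.03   -0.09   -0.09    0.93]
Leontief inverse L = M⁻¹:
  [  1.0767    0.1025    0.1129    0.1050    0.1182    0.0702    0.0563]
  [  0.1238    1.1021    0.0667    0.1094    0.1376    0.1619    0.1233]
  [  0.1210    0.1155    1.1201    0.0439    0.1018    0.0608    0.1065]
  [  0.0627    0.0603    0.1663    1.1201    0.0987    0.1352    0.1244]
  [  0.1070    0.0536    0.0970    0.0877    1.1642    0.0984    0.0635]
  [  0.0818    0.1339    0.1685    0.1365    0.1771    1.0954    0.0905]
  [  0.1092    0.0565    0.0892    0.0700    0.1492    0.1313    1.1057]
Total output x = L · d:
  x_0 = 1.0767·25 + 0.1025·67 + 0.1129·10 + 0.1050·62 + 0.1182·51 + 0.0702·80 + 0.0563·6 = 53.4037
  x_1 = 0.1238·25 + 1.1021·67 + 0.0667·10 + 0.1094·62 + 0.1376·51 + 0.1619·80 + 0.1233·6 = 105.0927
  x_2 = 0.1210·25 + 0.1155·67 + 1.1201·10 + 0.0439·62 + 0.1018·51 + 0.0608·80 + 0.1065·6 = 35.3805
  x_3 = 0.0627·25 + 0.0603·67 + 0.1663·10 + 1.1201·62 + 0.0987·51 + 0.1352·80 + 0.1244·6 = 93.3124
  x_4 = 0.1070·25 + 0.0536·67 + 0.0970·10 + 0.0877·62 + 1.1642·51 + 0.0984·80 + 0.0635·6 = 80.3059
  x_5 = 0.0818·25 + 0.1339·67 + 0.1685·10 + 0.1365·62 + 0.1771·51 + 1.0954·80 + 0.0905·6 = 118.3789
  x_6 = 0.1092·25 + 0.0565·67 + 0.0892·10 + 0.0700·62 + 0.1492·51 + 0.1313·80 + 1.1057·6 = 36.4907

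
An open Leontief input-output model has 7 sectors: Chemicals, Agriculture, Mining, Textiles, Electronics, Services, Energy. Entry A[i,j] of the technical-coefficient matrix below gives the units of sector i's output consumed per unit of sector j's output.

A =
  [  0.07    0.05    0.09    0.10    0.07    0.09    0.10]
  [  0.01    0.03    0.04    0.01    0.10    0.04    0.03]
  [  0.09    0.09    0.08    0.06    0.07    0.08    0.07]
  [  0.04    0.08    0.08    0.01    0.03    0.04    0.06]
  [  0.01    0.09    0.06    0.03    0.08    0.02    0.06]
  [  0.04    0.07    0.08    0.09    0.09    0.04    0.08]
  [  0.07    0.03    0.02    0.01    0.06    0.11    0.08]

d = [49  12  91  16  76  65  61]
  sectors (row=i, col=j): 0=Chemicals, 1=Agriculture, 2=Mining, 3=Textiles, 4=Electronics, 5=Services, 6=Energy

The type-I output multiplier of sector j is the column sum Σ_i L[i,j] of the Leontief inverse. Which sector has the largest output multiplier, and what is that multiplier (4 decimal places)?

Electronics (1.8665)

Form M = I − A:
  [  0.93   -0.05   -0.09   -0.10   -0.07   -0.09   -0.10]
  [ -0.01    0.97   -0.04   -0.01   -0.10   -0.04   -0.03]
  [ -0.09   -0.09    0.92   -0.06   -0.07   -0.08   -0.07]
  [ -0.04   -0.08   -0.08    0.99   -0.03   -0.04   -0.06]
  [ -0.01   -0.09   -0.06   -0.03    0.92   -0.02   -0.06]
  [ -0.04   -0.07   -0.08   -0.09   -0.09    0.96   -0.08]
  [ -0.07   -0.03   -0.02   -0.01   -0.06   -0.11    0.92]
Leontief inverse L = M⁻¹:
  [  1.1180    0.1125    0.1525    0.1429    0.1392    0.1503    0.1683]
  [  0.0276    1.0595    0.0666    0.0279    0.1332    0.0629    0.0586]
  [  0.1336    0.1477    1.1391    0.1019    0.1382    0.1360    0.1335]
  [  0.0685    0.1151    0.1154    1.0354    0.0743    0.0769    0.0990]
  [  0.0341    0.1255    0.0931    0.0502    1.1233    0.0527    0.0960]
  [  0.0778    0.1227    0.1308    0.1218    0.1485    1.0886    0.1347]
  [  0.1011    0.0704    0.0615    0.0431    0.1098    0.1509    1.1280]
Total output x = L · d:
  x_0 = 1.1180·49 + 0.1125·12 + 0.1525·91 + 0.1429·16 + 0.1392·76 + 0.1503·65 + 0.1683·61 = 102.9167
  x_1 = 0.0276·49 + 1.0595·12 + 0.0666·91 + 0.0279·16 + 0.1332·76 + 0.0629·65 + 0.0586·61 = 38.3659
  x_2 = 0.1336·49 + 0.1477·12 + 1.1391·91 + 0.1019·16 + 0.1382·76 + 0.1360·65 + 0.1335·61 = 141.0939
  x_3 = 0.0685·49 + 0.1151·12 + 0.1154·91 + 1.0354·16 + 0.0743·76 + 0.0769·65 + 0.0990·61 = 48.4898
  x_4 = 0.0341·49 + 0.1255·12 + 0.0931·91 + 0.0502·16 + 1.1233·76 + 0.0527·65 + 0.0960·61 = 107.1010
  x_5 = 0.0778·49 + 0.1227·12 + 0.1308·91 + 0.1218·16 + 0.1485·76 + 1.0886·65 + 0.1347·61 = 109.3922
  x_6 = 0.1011·49 + 0.0704·12 + 0.0615·91 + 0.0431·16 + 0.1098·76 + 0.1509·65 + 1.1280·61 = 99.0447
Output multipliers (column sums of L):
  Chemicals: 1.5607
  Agriculture: 1.7536
  Mining: 1.7590
  Textiles: 1.5232
  Electronics: 1.8665
  Services: 1.7183
  Energy: 1.8181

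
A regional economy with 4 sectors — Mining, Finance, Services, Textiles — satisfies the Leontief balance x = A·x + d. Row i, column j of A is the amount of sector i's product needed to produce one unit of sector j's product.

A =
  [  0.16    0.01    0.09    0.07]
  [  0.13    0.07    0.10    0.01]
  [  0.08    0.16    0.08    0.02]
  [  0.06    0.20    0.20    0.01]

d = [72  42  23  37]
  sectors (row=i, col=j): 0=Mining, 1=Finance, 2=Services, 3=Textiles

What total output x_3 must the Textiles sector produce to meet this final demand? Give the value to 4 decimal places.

Form M = I − A:
  [  0.84   -0.01   -0.09   -0.07]
  [ -0.13    0.93   -0.10   -0.01]
  [ -0.08   -0.16    0.92   -0.02]
  [ -0.06   -0.20   -0.20    0.99]
Leontief inverse L = M⁻¹:
  [  1.2196    0.0574    0.1451    0.0897]
  [  0.1872    1.1081    0.1447    0.0274]
  [  0.1417    0.2035    1.1305    0.0349]
  [  0.1404    0.2684    0.2664    1.0281]
Total output x = L · d:
  x_0 = 1.2196·72 + 0.0574·42 + 0.1451·23 + 0.0897·37 = 96.8758
  x_1 = 0.1872·72 + 1.1081·42 + 0.1447·23 + 0.0274·37 = 64.3586
  x_2 = 0.1417·72 + 0.2035·42 + 1.1305·23 + 0.0349·37 = 46.0417
  x_3 = 0.1404·72 + 0.2684·42 + 0.2664·23 + 1.0281·37 = 65.5481

65.5481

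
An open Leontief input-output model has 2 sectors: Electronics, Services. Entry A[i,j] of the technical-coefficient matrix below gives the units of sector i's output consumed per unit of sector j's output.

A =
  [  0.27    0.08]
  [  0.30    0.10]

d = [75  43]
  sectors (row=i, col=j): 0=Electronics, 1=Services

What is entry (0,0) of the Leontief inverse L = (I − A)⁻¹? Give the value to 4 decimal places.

L[0,0] = 1.4218

Form M = I − A:
  [  0.73   -0.08]
  [ -0.30    0.90]
Leontief inverse L = M⁻¹:
  [  1.4218    0.1264]
  [  0.4739    1.1532]
Total output x = L · d:
  x_0 = 1.4218·75 + 0.1264·43 = 112.0695
  x_1 = 0.4739·75 + 1.1532·43 = 85.1343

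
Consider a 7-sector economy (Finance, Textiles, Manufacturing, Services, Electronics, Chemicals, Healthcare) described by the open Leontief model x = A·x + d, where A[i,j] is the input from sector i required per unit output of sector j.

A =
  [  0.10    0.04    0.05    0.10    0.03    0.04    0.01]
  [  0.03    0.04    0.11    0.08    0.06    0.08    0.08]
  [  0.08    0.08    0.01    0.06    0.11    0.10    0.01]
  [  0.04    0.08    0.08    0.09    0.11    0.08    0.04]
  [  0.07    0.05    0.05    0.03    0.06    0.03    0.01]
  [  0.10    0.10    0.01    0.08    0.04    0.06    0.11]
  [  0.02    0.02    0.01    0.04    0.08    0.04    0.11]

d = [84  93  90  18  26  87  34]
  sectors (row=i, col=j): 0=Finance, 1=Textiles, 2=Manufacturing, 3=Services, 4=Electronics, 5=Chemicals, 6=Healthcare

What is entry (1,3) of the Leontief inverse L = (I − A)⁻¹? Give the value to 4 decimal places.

Form M = I − A:
  [  0.90   -0.04   -0.05   -0.10   -0.03   -0.04   -0.01]
  [ -0.03    0.96   -0.11   -0.08   -0.06   -0.08   -0.08]
  [ -0.08   -0.08    0.99   -0.06   -0.11   -0.10   -0.01]
  [ -0.04   -0.08   -0.08    0.91   -0.11   -0.08   -0.04]
  [ -0.07   -0.05   -0.05   -0.03    0.94   -0.03   -0.01]
  [ -0.10   -0.10   -0.01   -0.08   -0.04    0.94   -0.11]
  [ -0.02   -0.02   -0.01   -0.04   -0.08   -0.04    0.89]
Leontief inverse L = M⁻¹:
  [  1.1437    0.0803    0.0838    0.1496    0.0757    0.0812    0.0386]
  [  0.0822    1.0912    0.1451    0.1357    0.1214    0.1325    0.1245]
  [  0.1323    0.1271    1.0502    0.1151    0.1591    0.1452    0.0496]
  [  0.0972    0.1353    0.1240    1.1511    0.1740    0.1360    0.0851]
  [  0.1050    0.0803    0.0758    0.0665    1.0943    0.0613    0.0321]
  [  0.1504    0.1465    0.0530    0.1408    0.0977    1.1102    0.1601]
  [  0.0496    0.0476    0.0317    0.0717    0.1168    0.0680    1.1417]
Total output x = L · d:
  x_0 = 1.1437·84 + 0.0803·93 + 0.0838·90 + 0.1496·18 + 0.0757·26 + 0.0812·87 + 0.0386·34 = 124.1163
  x_1 = 0.0822·84 + 1.0912·93 + 0.1451·90 + 0.1357·18 + 0.1214·26 + 0.1325·87 + 0.1245·34 = 142.8056
  x_2 = 0.1323·84 + 0.1271·93 + 1.0502·90 + 0.1151·18 + 0.1591·26 + 0.1452·87 + 0.0496·34 = 137.9748
  x_3 = 0.0972·84 + 0.1353·93 + 0.1240·90 + 1.1511·18 + 0.1740·26 + 0.1360·87 + 0.0851·34 = 71.8773
  x_4 = 0.1050·84 + 0.0803·93 + 0.0758·90 + 0.0665·18 + 1.0943·26 + 0.0613·87 + 0.0321·34 = 59.1836
  x_5 = 0.1504·84 + 0.1465·93 + 0.0530·90 + 0.1408·18 + 0.0977·26 + 1.1102·87 + 0.1601·34 = 138.1335
  x_6 = 0.0496·84 + 0.0476·93 + 0.0317·90 + 0.0717·18 + 0.1168·26 + 0.0680·87 + 1.1417·34 = 60.5093

L[1,3] = 0.1357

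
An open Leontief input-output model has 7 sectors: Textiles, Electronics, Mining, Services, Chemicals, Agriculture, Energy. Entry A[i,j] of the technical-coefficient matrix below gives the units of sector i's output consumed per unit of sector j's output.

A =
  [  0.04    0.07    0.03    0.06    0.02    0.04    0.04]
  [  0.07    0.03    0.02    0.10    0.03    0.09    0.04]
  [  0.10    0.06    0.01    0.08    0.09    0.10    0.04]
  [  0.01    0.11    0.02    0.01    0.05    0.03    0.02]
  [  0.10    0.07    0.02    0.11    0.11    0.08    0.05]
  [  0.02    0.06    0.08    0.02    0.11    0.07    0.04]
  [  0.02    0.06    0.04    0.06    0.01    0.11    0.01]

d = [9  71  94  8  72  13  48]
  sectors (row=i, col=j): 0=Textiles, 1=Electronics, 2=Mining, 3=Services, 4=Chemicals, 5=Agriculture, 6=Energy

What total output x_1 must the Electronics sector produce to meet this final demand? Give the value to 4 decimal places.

91.2241

Form M = I − A:
  [  0.96   -0.07   -0.03   -0.06   -0.02   -0.04   -0.04]
  [ -0.07    0.97   -0.02   -0.10   -0.03   -0.09   -0.04]
  [ -0.10   -0.06    0.99   -0.08   -0.09   -0.10   -0.04]
  [ -0.01   -0.11   -0.02    0.99   -0.05   -0.03   -0.02]
  [ -0.10   -0.07   -0.02   -0.11    0.89   -0.08   -0.05]
  [ -0.02   -0.06   -0.08   -0.02   -0.11    0.93   -0.04]
  [ -0.02   -0.06   -0.04   -0.06   -0.01   -0.11    0.99]
Leontief inverse L = M⁻¹:
  [  1.0622    0.1008    0.0452    0.0883    0.0465    0.0738    0.0559]
  [  0.0947    1.0717    0.0414    0.1310    0.0664    0.1293    0.0600]
  [  0.1365    0.1118    1.0369    0.1259    0.1383    0.1521    0.0676]
  [  0.0339    0.1339    0.0327    1.0401    0.0751    0.0621    0.0354]
  [  0.1419    0.1291    0.0481    0.1625    1.1632    0.1386    0.0805]
  [  0.0600    0.1031    0.1018    0.0665    0.1583    1.1223    0.0654]
  [  0.0429    0.0924    0.0591    0.0869    0.0444    0.1453    1.0278]
Total output x = L · d:
  x_0 = 1.0622·9 + 0.1008·71 + 0.0452·94 + 0.0883·8 + 0.0465·72 + 0.0738·13 + 0.0559·48 = 28.6657
  x_1 = 0.0947·9 + 1.0717·71 + 0.0414·94 + 0.1310·8 + 0.0664·72 + 0.1293·13 + 0.0600·48 = 91.2241
  x_2 = 0.1365·9 + 0.1118·71 + 1.0369·94 + 0.1259·8 + 0.1383·72 + 0.1521·13 + 0.0676·48 = 122.8221
  x_3 = 0.0339·9 + 0.1339·71 + 0.0327·94 + 1.0401·8 + 0.0751·72 + 0.0621·13 + 0.0354·48 = 29.1179
  x_4 = 0.1419·9 + 0.1291·71 + 0.0481·94 + 0.1625·8 + 1.1632·72 + 0.1386·13 + 0.0805·48 = 105.6843
  x_5 = 0.0600·9 + 0.1031·71 + 0.1018·94 + 0.0665·8 + 0.1583·72 + 1.1223·13 + 0.0654·48 = 47.0805
  x_6 = 0.0429·9 + 0.0924·71 + 0.0591·94 + 0.0869·8 + 0.0444·72 + 0.1453·13 + 1.0278·48 = 67.6186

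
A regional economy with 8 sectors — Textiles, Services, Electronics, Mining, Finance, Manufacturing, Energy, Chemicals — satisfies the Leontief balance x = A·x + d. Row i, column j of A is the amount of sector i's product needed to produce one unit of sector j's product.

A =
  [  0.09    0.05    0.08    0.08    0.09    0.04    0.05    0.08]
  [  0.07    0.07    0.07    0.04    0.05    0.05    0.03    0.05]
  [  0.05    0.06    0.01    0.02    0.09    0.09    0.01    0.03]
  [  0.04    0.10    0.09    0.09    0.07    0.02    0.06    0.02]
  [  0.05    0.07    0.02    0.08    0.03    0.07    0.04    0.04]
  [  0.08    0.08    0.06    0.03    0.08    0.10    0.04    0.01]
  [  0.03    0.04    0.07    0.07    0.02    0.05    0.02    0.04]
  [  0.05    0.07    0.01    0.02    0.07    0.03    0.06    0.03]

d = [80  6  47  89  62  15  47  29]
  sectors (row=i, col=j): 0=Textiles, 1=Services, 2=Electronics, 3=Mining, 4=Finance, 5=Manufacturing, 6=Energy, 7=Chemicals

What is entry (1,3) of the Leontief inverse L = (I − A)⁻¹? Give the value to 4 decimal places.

Form M = I − A:
  [  0.91   -0.05   -0.08   -0.08   -0.09   -0.04   -0.05   -0.08]
  [ -0.07    0.93   -0.07   -0.04   -0.05   -0.05   -0.03   -0.05]
  [ -0.05   -0.06    0.99   -0.02   -0.09   -0.09   -0.01   -0.03]
  [ -0.04   -0.10   -0.09    0.91   -0.07   -0.02   -0.06   -0.02]
  [ -0.05   -0.07   -0.02   -0.08    0.97   -0.07   -0.04   -0.04]
  [ -0.08   -0.08   -0.06   -0.03   -0.08    0.90   -0.04   -0.01]
  [ -0.03   -0.04   -0.07   -0.07   -0.02   -0.05    0.98   -0.04]
  [ -0.05   -0.07   -0.01   -0.02   -0.07   -0.03   -0.06    0.97]
Leontief inverse L = M⁻¹:
  [  1.1470    0.1168    0.1295    0.1348    0.1523    0.0941    0.0890    0.1183]
  [  0.1157    1.1212    0.1085    0.0799    0.0991    0.0937    0.0590    0.0798]
  [  0.0905    0.1046    1.0434    0.0551    0.1299    0.1293    0.0358    0.0544]
  [  0.0883    0.1588    0.1354    1.1378    0.1223    0.0679    0.0914    0.0526]
  [  0.0924    0.1200    0.0607    0.1196    1.0752    0.1092    0.0687    0.0664]
  [  0.1333    0.1378    0.1056    0.0764    0.1345    1.1528    0.0720    0.0433]
  [  0.0648    0.0821    0.1009    0.1011    0.0598    0.0844    1.0431    0.0611]
  [  0.0850    0.1093    0.0419    0.0540    0.1043    0.0631    0.0828    1.0544]
Total output x = L · d:
  x_0 = 1.1470·80 + 0.1168·6 + 0.1295·47 + 0.1348·89 + 0.1523·62 + 0.0941·15 + 0.0890·47 + 0.1183·29 = 129.0078
  x_1 = 0.1157·80 + 1.1212·6 + 0.1085·47 + 0.0799·89 + 0.0991·62 + 0.0937·15 + 0.0590·47 + 0.0798·29 = 40.8365
  x_2 = 0.0905·80 + 0.1046·6 + 1.0434·47 + 0.0551·89 + 0.1299·62 + 0.1293·15 + 0.0358·47 + 0.0544·29 = 75.0604
  x_3 = 0.0883·80 + 0.1588·6 + 0.1354·47 + 1.1378·89 + 0.1223·62 + 0.0679·15 + 0.0914·47 + 0.0526·29 = 130.0637
  x_4 = 0.0924·80 + 0.1200·6 + 0.0607·47 + 0.1196·89 + 1.0752·62 + 0.1092·15 + 0.0687·47 + 0.0664·29 = 95.0657
  x_5 = 0.1333·80 + 0.1378·6 + 0.1056·47 + 0.0764·89 + 0.1345·62 + 1.1528·15 + 0.0720·47 + 0.0433·29 = 53.5189
  x_6 = 0.0648·80 + 0.0821·6 + 0.1009·47 + 0.1011·89 + 0.0598·62 + 0.0844·15 + 1.0431·47 + 0.0611·29 = 75.1880
  x_7 = 0.0850·80 + 0.1093·6 + 0.0419·47 + 0.0540·89 + 0.1043·62 + 0.0631·15 + 0.0828·47 + 1.0544·29 = 56.1157

L[1,3] = 0.0799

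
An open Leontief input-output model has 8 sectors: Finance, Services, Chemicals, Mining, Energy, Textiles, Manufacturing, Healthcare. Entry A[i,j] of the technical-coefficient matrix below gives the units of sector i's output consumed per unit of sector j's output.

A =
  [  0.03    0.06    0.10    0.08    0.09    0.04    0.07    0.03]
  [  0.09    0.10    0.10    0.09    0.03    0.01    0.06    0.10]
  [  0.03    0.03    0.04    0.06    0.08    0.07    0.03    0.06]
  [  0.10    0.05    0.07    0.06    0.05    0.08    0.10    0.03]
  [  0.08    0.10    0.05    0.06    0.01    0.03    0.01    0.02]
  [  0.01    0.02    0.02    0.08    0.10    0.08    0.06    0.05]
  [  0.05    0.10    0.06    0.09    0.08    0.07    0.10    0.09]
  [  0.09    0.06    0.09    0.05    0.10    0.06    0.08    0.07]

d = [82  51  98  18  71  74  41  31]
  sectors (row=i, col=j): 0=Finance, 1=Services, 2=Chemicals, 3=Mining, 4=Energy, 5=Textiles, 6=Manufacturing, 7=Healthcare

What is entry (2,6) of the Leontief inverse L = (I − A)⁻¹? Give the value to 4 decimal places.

L[2,6] = 0.0788

Form M = I − A:
  [  0.97   -0.06   -0.10   -0.08   -0.09   -0.04   -0.07   -0.03]
  [ -0.09    0.90   -0.10   -0.09   -0.03   -0.01   -0.06   -0.10]
  [ -0.03   -0.03    0.96   -0.06   -0.08   -0.07   -0.03   -0.06]
  [ -0.10   -0.05   -0.07    0.94   -0.05   -0.08   -0.10   -0.03]
  [ -0.08   -0.10   -0.05   -0.06    0.99   -0.03   -0.01   -0.02]
  [ -0.01   -0.02   -0.02   -0.08   -0.10    0.92   -0.06   -0.05]
  [ -0.05   -0.10   -0.06   -0.09   -0.08   -0.07    0.90   -0.09]
  [ -0.09   -0.06   -0.09   -0.05   -0.10   -0.06   -0.08    0.93]
Leontief inverse L = M⁻¹:
  [  1.0914    0.1259    0.1639    0.1503    0.1526    0.0949    0.1310    0.0852]
  [  0.1657    1.1786    0.1846    0.1743    0.1103    0.0744    0.1382    0.1693]
  [  0.0786    0.0807    1.0904    0.1151    0.1317    0.1142    0.0788    0.1019]
  [  0.1620    0.1208    0.1412    1.1394    0.1246    0.1412    0.1708    0.0909]
  [  0.1252    0.1476    0.1026    0.1134    1.0577    0.0676    0.0574    0.0621]
  [  0.0623    0.0752    0.0718    0.1387    0.1533    1.1277    0.1129    0.0940]
  [  0.1326    0.1883    0.1480    0.1837    0.1658    0.1415    1.1853    0.1659]
  [  0.1615    0.1394    0.1693    0.1351    0.1792    0.1248    0.1538    1.1362]
Total output x = L · d:
  x_0 = 1.0914·82 + 0.1259·51 + 0.1639·98 + 0.1503·18 + 0.1526·71 + 0.0949·74 + 0.1310·41 + 0.0852·31 = 140.5508
  x_1 = 0.1657·82 + 1.1786·51 + 0.1846·98 + 0.1743·18 + 0.1103·71 + 0.0744·74 + 0.1382·41 + 0.1693·31 = 119.1708
  x_2 = 0.0786·82 + 0.0807·51 + 1.0904·98 + 0.1151·18 + 0.1317·71 + 0.1142·74 + 0.0788·41 + 0.1019·31 = 143.6796
  x_3 = 0.1620·82 + 0.1208·51 + 0.1412·98 + 1.1394·18 + 0.1246·71 + 0.1412·74 + 0.1708·41 + 0.0909·31 = 82.9007
  x_4 = 0.1252·82 + 0.1476·51 + 0.1026·98 + 0.1134·18 + 1.0577·71 + 0.0676·74 + 0.0574·41 + 0.0621·31 = 114.2725
  x_5 = 0.0623·82 + 0.0752·51 + 0.0718·98 + 0.1387·18 + 0.1533·71 + 1.1277·74 + 0.1129·41 + 0.0940·31 = 120.3499
  x_6 = 0.1326·82 + 0.1883·51 + 0.1480·98 + 0.1837·18 + 0.1658·71 + 0.1415·74 + 1.1853·41 + 0.1659·31 = 114.2787
  x_7 = 0.1615·82 + 0.1394·51 + 0.1693·98 + 0.1351·18 + 0.1792·71 + 0.1248·74 + 0.1538·41 + 1.1362·31 = 102.8673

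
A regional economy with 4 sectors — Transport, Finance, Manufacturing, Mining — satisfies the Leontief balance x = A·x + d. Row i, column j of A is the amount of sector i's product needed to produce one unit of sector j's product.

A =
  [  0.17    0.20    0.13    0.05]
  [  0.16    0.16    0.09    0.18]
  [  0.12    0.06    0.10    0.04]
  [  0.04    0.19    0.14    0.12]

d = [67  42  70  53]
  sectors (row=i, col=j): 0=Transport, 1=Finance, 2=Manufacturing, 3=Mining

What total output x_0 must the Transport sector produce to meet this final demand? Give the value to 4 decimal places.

Form M = I − A:
  [  0.83   -0.20   -0.13   -0.05]
  [ -0.16    0.84   -0.09   -0.18]
  [ -0.12   -0.06    0.90   -0.04]
  [ -0.04   -0.19   -0.14    0.88]
Leontief inverse L = M⁻¹:
  [  1.3203    0.3691    0.2528    0.1620]
  [  0.3073    1.3485    0.2265    0.3036]
  [  0.2036    0.1539    1.1709    0.0963]
  [  0.1588    0.3324    0.2467    1.2246]
Total output x = L · d:
  x_0 = 1.3203·67 + 0.3691·42 + 0.2528·70 + 0.1620·53 = 130.2458
  x_1 = 0.3073·67 + 1.3485·42 + 0.2265·70 + 0.3036·53 = 109.1697
  x_2 = 0.2036·67 + 0.1539·42 + 1.1709·70 + 0.0963·53 = 107.1671
  x_3 = 0.1588·67 + 0.3324·42 + 0.2467·70 + 1.2246·53 = 106.7676

130.2458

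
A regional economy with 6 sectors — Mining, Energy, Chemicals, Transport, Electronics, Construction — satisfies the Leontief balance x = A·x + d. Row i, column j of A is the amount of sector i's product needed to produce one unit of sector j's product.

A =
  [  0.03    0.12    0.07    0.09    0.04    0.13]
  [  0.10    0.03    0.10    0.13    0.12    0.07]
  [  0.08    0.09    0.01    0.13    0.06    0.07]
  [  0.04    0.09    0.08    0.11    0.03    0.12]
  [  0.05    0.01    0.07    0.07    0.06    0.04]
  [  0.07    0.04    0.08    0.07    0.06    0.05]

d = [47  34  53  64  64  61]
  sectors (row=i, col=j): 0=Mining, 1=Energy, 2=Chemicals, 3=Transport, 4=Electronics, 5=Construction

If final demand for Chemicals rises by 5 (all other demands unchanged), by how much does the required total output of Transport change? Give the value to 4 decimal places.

Form M = I − A:
  [  0.97   -0.12   -0.07   -0.09   -0.04   -0.13]
  [ -0.10    0.97   -0.10   -0.13   -0.12   -0.07]
  [ -0.08   -0.09    0.99   -0.13   -0.06   -0.07]
  [ -0.04   -0.09   -0.08    0.89   -0.03   -0.12]
  [ -0.05   -0.01   -0.07   -0.07    0.94   -0.04]
  [ -0.07   -0.04   -0.08   -0.07   -0.06    0.95]
Leontief inverse L = M⁻¹:
  [  1.0859    0.1720    0.1311    0.1771    0.0948    0.1973]
  [  0.1554    1.0942    0.1640    0.2249    0.1735    0.1497]
  [  0.1267    0.1410    1.0688    0.2088    0.1070    0.1374]
  [  0.0933    0.1439    0.1387    1.1955    0.0814    0.1880]
  [  0.0804    0.0456    0.1039    0.1222    1.0889    0.0833]
  [  0.1092    0.0841    0.1234    0.1359    0.0981    1.1042]
Total output x = L · d:
  x_0 = 1.0859·47 + 0.1720·34 + 0.1311·53 + 0.1771·64 + 0.0948·64 + 0.1973·61 = 93.2691
  x_1 = 0.1554·47 + 1.0942·34 + 0.1640·53 + 0.2249·64 + 0.1735·64 + 0.1497·61 = 87.8286
  x_2 = 0.1267·47 + 0.1410·34 + 1.0688·53 + 0.2088·64 + 0.1070·64 + 0.1374·61 = 95.9883
  x_3 = 0.0933·47 + 0.1439·34 + 0.1387·53 + 1.1955·64 + 0.0814·64 + 0.1880·61 = 109.8203
  x_4 = 0.0804·47 + 0.0456·34 + 0.1039·53 + 0.1222·64 + 1.0889·64 + 0.0833·61 = 93.4283
  x_5 = 0.1092·47 + 0.0841·34 + 0.1234·53 + 0.1359·64 + 0.0981·64 + 1.1042·61 = 96.8570
Δx_3 = L[3,2] · Δd_2 = 0.1387 · 5 = 0.6935

0.6935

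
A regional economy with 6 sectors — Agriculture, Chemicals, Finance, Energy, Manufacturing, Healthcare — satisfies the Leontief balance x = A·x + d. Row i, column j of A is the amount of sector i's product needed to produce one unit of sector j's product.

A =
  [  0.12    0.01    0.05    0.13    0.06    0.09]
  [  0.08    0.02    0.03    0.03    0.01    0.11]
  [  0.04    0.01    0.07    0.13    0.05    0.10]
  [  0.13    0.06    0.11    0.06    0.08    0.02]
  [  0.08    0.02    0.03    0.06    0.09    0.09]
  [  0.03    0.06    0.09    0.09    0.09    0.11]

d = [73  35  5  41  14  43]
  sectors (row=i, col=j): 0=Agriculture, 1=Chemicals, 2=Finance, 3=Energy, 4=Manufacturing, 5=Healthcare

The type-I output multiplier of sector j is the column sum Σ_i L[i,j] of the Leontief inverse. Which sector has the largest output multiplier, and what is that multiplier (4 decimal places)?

Form M = I − A:
  [  0.88   -0.01   -0.05   -0.13   -0.06   -0.09]
  [ -0.08    0.98   -0.03   -0.03   -0.01   -0.11]
  [ -0.04   -0.01    0.93   -0.13   -0.05   -0.10]
  [ -0.13   -0.06   -0.11    0.94   -0.08   -0.02]
  [ -0.08   -0.02   -0.03   -0.06    0.91   -0.09]
  [ -0.03   -0.06   -0.09   -0.09   -0.09    0.89]
Leontief inverse L = M⁻¹:
  [  1.1906    0.0375    0.1079    0.2030    0.1179    0.1536]
  [  0.1178    1.0372    0.0651    0.0759    0.0446    0.1536]
  [  0.0969    0.0357    1.1224    0.1910    0.1006    0.1548]
  [  0.1967    0.0809    0.1597    1.1323    0.1307    0.0865]
  [  0.1324    0.0412    0.0728    0.1161    1.1366    0.1442]
  [  0.0912    0.0871    0.1450    0.1575    0.1453    1.1781]
Total output x = L · d:
  x_0 = 1.1906·73 + 0.0375·35 + 0.1079·5 + 0.2030·41 + 0.1179·14 + 0.1536·43 = 105.3478
  x_1 = 0.1178·73 + 1.0372·35 + 0.0651·5 + 0.0759·41 + 0.0446·14 + 0.1536·43 = 55.5706
  x_2 = 0.0969·73 + 0.0357·35 + 1.1224·5 + 0.1910·41 + 0.1006·14 + 0.1548·43 = 29.8289
  x_3 = 0.1967·73 + 0.0809·35 + 0.1597·5 + 1.1323·41 + 0.1307·14 + 0.0865·43 = 69.9680
  x_4 = 0.1324·73 + 0.0412·35 + 0.0728·5 + 0.1161·41 + 1.1366·14 + 0.1442·43 = 38.3456
  x_5 = 0.0912·73 + 0.0871·35 + 0.1450·5 + 0.1575·41 + 0.1453·14 + 1.1781·43 = 69.5815
Output multipliers (column sums of L):
  Agriculture: 1.8256
  Chemicals: 1.3197
  Finance: 1.6730
  Energy: 1.8759
  Manufacturing: 1.6756
  Healthcare: 1.8709

Energy (1.8759)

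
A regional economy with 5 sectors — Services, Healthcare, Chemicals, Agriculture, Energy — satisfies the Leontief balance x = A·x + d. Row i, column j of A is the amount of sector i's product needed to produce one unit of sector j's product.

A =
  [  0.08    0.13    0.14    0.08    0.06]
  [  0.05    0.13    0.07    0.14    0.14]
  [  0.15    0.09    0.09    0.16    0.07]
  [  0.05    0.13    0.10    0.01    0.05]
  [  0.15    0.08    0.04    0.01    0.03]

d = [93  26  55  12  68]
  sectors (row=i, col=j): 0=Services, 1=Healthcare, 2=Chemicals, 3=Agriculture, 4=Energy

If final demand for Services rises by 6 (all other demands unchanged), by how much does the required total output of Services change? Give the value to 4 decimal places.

6.9952

Form M = I − A:
  [  0.92   -0.13   -0.14   -0.08   -0.06]
  [ -0.05    0.87   -0.07   -0.14   -0.14]
  [ -0.15   -0.09    0.91   -0.16   -0.07]
  [ -0.05   -0.13   -0.10    0.99   -0.05]
  [ -0.15   -0.08   -0.04   -0.01    0.97]
Leontief inverse L = M⁻¹:
  [  1.1659    0.2336    0.2211    0.1643    0.1303]
  [  0.1369    1.2361    0.1486    0.2120    0.2085]
  [  0.2409    0.2078    1.1848    0.2418    0.1429]
  [  0.1114    0.2026    0.1553    1.0739    0.1027]
  [  0.2027    0.1487    0.0969    0.0639    1.0752]
Total output x = L · d:
  x_0 = 1.1659·93 + 0.2336·26 + 0.2211·55 + 0.1643·12 + 0.1303·68 = 137.4906
  x_1 = 0.1369·93 + 1.2361·26 + 0.1486·55 + 0.2120·12 + 0.2085·68 = 69.7713
  x_2 = 0.2409·93 + 0.2078·26 + 1.1848·55 + 0.2418·12 + 0.1429·68 = 105.5872
  x_3 = 0.1114·93 + 0.2026·26 + 0.1553·55 + 1.0739·12 + 0.1027·68 = 44.0403
  x_4 = 0.2027·93 + 0.1487·26 + 0.0969·55 + 0.0639·12 + 1.0752·68 = 101.9270
Δx_0 = L[0,0] · Δd_0 = 1.1659 · 6 = 6.9952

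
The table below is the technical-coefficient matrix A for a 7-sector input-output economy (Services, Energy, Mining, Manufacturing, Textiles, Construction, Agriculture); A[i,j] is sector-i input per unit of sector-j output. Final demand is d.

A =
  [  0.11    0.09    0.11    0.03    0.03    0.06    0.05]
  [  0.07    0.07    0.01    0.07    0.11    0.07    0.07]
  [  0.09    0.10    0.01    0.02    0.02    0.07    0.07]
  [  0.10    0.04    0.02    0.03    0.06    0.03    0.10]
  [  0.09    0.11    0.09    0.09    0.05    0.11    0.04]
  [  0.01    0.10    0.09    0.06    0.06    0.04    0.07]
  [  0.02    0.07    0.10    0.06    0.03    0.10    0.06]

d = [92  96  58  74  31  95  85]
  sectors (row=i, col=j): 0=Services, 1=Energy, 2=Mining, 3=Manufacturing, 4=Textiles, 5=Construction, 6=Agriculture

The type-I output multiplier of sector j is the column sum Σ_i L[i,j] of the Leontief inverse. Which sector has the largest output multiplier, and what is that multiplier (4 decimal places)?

Energy (2.0575)

Form M = I − A:
  [  0.89   -0.09   -0.11   -0.03   -0.03   -0.06   -0.05]
  [ -0.07    0.93   -0.01   -0.07   -0.11   -0.07   -0.07]
  [ -0.09   -0.10    0.99   -0.02   -0.02   -0.07   -0.07]
  [ -0.10   -0.04   -0.02    0.97   -0.06   -0.03   -0.10]
  [ -0.09   -0.11   -0.09   -0.09    0.95   -0.11   -0.04]
  [ -0.01   -0.10   -0.09   -0.06   -0.06    0.96   -0.07]
  [ -0.02   -0.07   -0.10   -0.06   -0.03   -0.10    0.94]
Leontief inverse L = M⁻¹:
  [  1.1722    0.1636    0.1617    0.0723    0.0748    0.1189    0.1063]
  [  0.1302    1.1424    0.0674    0.1184    0.1576    0.1312    0.1261]
  [  0.1355    0.1574    1.0556    0.0572    0.0594    0.1175    0.1149]
  [  0.1483    0.0984    0.0695    1.0667    0.0946    0.0807    0.1439]
  [  0.1633    0.1967    0.1511    0.1430    1.1075    0.1784    0.1102]
  [  0.0631    0.1638    0.1320    0.1013    0.1031    1.0949    0.1221]
  [  0.0704    0.1353    0.1440    0.0999    0.0720    0.1521    1.1134]
Total output x = L · d:
  x_0 = 1.1722·92 + 0.1636·96 + 0.1617·58 + 0.0723·74 + 0.0748·31 + 0.1189·95 + 0.1063·85 = 160.9198
  x_1 = 0.1302·92 + 1.1424·96 + 0.0674·58 + 0.1184·74 + 0.1576·31 + 0.1312·95 + 0.1261·85 = 162.3960
  x_2 = 0.1355·92 + 0.1574·96 + 1.0556·58 + 0.0572·74 + 0.0594·31 + 0.1175·95 + 0.1149·85 = 115.7917
  x_3 = 0.1483·92 + 0.0984·96 + 0.0695·58 + 1.0667·74 + 0.0946·31 + 0.0807·95 + 0.1439·85 = 128.8850
  x_4 = 0.1633·92 + 0.1967·96 + 0.1511·58 + 0.1430·74 + 1.1075·31 + 0.1784·95 + 0.1102·85 = 113.8923
  x_5 = 0.0631·92 + 0.1638·96 + 0.1320·58 + 0.1013·74 + 0.1031·31 + 1.0949·95 + 0.1221·85 = 154.2646
  x_6 = 0.0704·92 + 0.1353·96 + 0.1440·58 + 0.0999·74 + 0.0720·31 + 0.1521·95 + 1.1134·85 = 146.5336
Output multipliers (column sums of L):
  Services: 1.8830
  Energy: 2.0575
  Mining: 1.7812
  Manufacturing: 1.6587
  Textiles: 1.6689
  Construction: 1.8737
  Agriculture: 1.8369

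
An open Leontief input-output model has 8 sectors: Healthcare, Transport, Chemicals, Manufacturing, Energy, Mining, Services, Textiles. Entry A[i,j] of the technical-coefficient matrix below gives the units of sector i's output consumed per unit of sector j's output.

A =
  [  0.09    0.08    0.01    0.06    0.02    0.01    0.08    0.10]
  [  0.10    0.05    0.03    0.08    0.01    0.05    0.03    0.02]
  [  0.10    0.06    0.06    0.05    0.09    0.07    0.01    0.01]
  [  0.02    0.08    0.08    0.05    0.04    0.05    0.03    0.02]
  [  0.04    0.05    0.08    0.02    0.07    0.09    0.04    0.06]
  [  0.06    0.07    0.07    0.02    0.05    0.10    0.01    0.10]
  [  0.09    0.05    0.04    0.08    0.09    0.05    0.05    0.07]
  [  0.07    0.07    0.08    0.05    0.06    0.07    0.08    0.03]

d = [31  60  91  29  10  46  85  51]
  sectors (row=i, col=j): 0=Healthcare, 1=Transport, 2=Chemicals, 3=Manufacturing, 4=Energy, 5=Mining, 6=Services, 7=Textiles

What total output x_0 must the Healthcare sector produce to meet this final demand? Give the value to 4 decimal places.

71.9587

Form M = I − A:
  [  0.91   -0.08   -0.01   -0.06   -0.02   -0.01   -0.08   -0.10]
  [ -0.10    0.95   -0.03   -0.08   -0.01   -0.05   -0.03   -0.02]
  [ -0.10   -0.06    0.94   -0.05   -0.09   -0.07   -0.01   -0.01]
  [ -0.02   -0.08   -0.08    0.95   -0.04   -0.05   -0.03   -0.02]
  [ -0.04   -0.05   -0.08   -0.02    0.93   -0.09   -0.04   -0.06]
  [ -0.06   -0.07   -0.07   -0.02   -0.05    0.90   -0.01   -0.10]
  [ -0.09   -0.05   -0.04   -0.08   -0.09   -0.05    0.95   -0.07]
  [ -0.07   -0.07   -0.08   -0.05   -0.06   -0.07   -0.08    0.97]
Leontief inverse L = M⁻¹:
  [  1.1505    0.1330    0.0518    0.1066    0.0594    0.0538    0.1200    0.1420]
  [  0.1473    1.0944    0.0633    0.1153    0.0399    0.0854    0.0586    0.0563]
  [  0.1574    0.1122    1.1030    0.0891    0.1292    0.1183    0.0425    0.0550]
  [  0.0685    0.1216    0.1166    1.0840    0.0740    0.0911    0.0534    0.0509]
  [  0.1001    0.1022    0.1269    0.0596    1.1148    0.1435    0.0721    0.1039]
  [  0.1246    0.1266    0.1192    0.0627    0.0943    1.1557    0.0462    0.1463]
  [  0.1554    0.1110    0.0923    0.1274    0.1380    0.1059    1.0913    0.1201]
  [  0.1382    0.1287    0.1293    0.0980    0.1088    0.1255    0.1169    1.0793]
Total output x = L · d:
  x_0 = 1.1505·31 + 0.1330·60 + 0.0518·91 + 0.1066·29 + 0.0594·10 + 0.0538·46 + 0.1200·85 + 0.1420·51 = 71.9587
  x_1 = 0.1473·31 + 1.0944·60 + 0.0633·91 + 0.1153·29 + 0.0399·10 + 0.0854·46 + 0.0586·85 + 0.0563·51 = 91.5137
  x_2 = 0.1574·31 + 0.1122·60 + 1.1030·91 + 0.0891·29 + 0.1292·10 + 0.1183·46 + 0.0425·85 + 0.0550·51 = 127.7226
  x_3 = 0.0685·31 + 0.1216·60 + 0.1166·91 + 1.0840·29 + 0.0740·10 + 0.0911·46 + 0.0534·85 + 0.0509·51 = 63.5329
  x_4 = 0.1001·31 + 0.1022·60 + 0.1269·91 + 0.0596·29 + 1.1148·10 + 0.1435·46 + 0.0721·85 + 0.1039·51 = 51.6812
  x_5 = 0.1246·31 + 0.1266·60 + 0.1192·91 + 0.0627·29 + 0.0943·10 + 1.1557·46 + 0.0462·85 + 0.1463·51 = 89.6133
  x_6 = 0.1554·31 + 0.1110·60 + 0.0923·91 + 0.1274·29 + 0.1380·10 + 0.1059·46 + 1.0913·85 + 0.1201·51 = 128.7029
  x_7 = 0.1382·31 + 0.1287·60 + 0.1293·91 + 0.0980·29 + 0.1088·10 + 0.1255·46 + 0.1169·85 + 1.0793·51 = 98.4614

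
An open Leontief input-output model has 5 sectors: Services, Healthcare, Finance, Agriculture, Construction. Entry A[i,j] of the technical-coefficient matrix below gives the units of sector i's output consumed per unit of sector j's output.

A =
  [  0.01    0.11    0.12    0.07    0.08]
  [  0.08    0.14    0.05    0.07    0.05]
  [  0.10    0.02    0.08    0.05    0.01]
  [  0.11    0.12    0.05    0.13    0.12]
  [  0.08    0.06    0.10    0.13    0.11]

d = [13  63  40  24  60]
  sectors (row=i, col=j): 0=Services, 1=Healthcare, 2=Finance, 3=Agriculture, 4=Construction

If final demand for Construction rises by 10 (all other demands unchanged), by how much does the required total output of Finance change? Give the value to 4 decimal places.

Form M = I − A:
  [  0.99   -0.11   -0.12   -0.07   -0.08]
  [ -0.08    0.86   -0.05   -0.07   -0.05]
  [ -0.10   -0.02    0.92   -0.05   -0.01]
  [ -0.11   -0.12   -0.05    0.87   -0.12]
  [ -0.08   -0.06   -0.10   -0.13    0.89]
Leontief inverse L = M⁻¹:
  [  1.0647    0.1665    0.1683    0.1273    0.1241]
  [  0.1297    1.2064    0.1001    0.1279    0.0978]
  [  0.1299    0.0571    1.1159    0.0850    0.0389]
  [  0.1800    0.2091    0.1220    1.2166    0.1933]
  [  0.1453    0.1333    0.1651    0.2073    1.1740]
Total output x = L · d:
  x_0 = 1.0647·13 + 0.1665·63 + 0.1683·40 + 0.1273·24 + 0.1241·60 = 41.5677
  x_1 = 0.1297·13 + 1.2064·63 + 0.1001·40 + 0.1279·24 + 0.0978·60 = 90.6265
  x_2 = 0.1299·13 + 0.0571·63 + 1.1159·40 + 0.0850·24 + 0.0389·60 = 54.2956
  x_3 = 0.1800·13 + 0.2091·63 + 0.1220·40 + 1.2166·24 + 0.1933·60 = 61.1937
  x_4 = 0.1453·13 + 0.1333·63 + 0.1651·40 + 0.2073·24 + 1.1740·60 = 92.3008
Δx_2 = L[2,4] · Δd_4 = 0.0389 · 10 = 0.3888

0.3888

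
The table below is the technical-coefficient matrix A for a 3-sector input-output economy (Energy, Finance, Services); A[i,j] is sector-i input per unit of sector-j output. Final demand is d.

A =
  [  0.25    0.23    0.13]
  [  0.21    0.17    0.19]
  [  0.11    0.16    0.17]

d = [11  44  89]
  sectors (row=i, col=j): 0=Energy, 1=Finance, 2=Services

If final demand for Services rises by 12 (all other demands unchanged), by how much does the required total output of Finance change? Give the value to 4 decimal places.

Form M = I − A:
  [  0.75   -0.23   -0.13]
  [ -0.21    0.83   -0.19]
  [ -0.11   -0.16    0.83]
Leontief inverse L = M⁻¹:
  [  1.5217    0.4892    0.3503]
  [  0.4511    1.4055    0.3924]
  [  0.2886    0.3358    1.3269]
Total output x = L · d:
  x_0 = 1.5217·11 + 0.4892·44 + 0.3503·89 = 69.4425
  x_1 = 0.4511·11 + 1.4055·44 + 0.3924·89 = 101.7239
  x_2 = 0.2886·11 + 0.3358·44 + 1.3269·89 = 136.0416
Δx_1 = L[1,2] · Δd_2 = 0.3924 · 12 = 4.7086

4.7086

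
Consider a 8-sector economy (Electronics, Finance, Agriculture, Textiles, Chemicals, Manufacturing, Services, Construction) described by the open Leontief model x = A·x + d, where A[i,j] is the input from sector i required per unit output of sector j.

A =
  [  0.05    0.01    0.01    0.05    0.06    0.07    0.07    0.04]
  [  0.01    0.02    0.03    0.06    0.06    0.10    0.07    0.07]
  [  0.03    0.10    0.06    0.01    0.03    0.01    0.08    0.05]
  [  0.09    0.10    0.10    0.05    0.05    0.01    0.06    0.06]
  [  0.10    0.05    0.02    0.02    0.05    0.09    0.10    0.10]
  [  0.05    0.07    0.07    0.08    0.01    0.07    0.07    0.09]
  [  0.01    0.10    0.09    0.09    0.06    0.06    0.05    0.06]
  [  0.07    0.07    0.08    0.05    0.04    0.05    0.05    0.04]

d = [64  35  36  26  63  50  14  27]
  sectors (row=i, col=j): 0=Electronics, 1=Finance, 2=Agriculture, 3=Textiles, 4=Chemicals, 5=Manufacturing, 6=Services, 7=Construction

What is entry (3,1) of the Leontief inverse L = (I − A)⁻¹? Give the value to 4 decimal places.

L[3,1] = 0.1592

Form M = I − A:
  [  0.95   -0.01   -0.01   -0.05   -0.06   -0.07   -0.07   -0.04]
  [ -0.01    0.98   -0.03   -0.06   -0.06   -0.10   -0.07   -0.07]
  [ -0.03   -0.10    0.94   -0.01   -0.03   -0.01   -0.08   -0.05]
  [ -0.09   -0.10   -0.10    0.95   -0.05   -0.01   -0.06   -0.06]
  [ -0.10   -0.05   -0.02   -0.02    0.95   -0.09   -0.10   -0.10]
  [ -0.05   -0.07   -0.07   -0.08   -0.01    0.93   -0.07   -0.09]
  [ -0.01   -0.10   -0.09   -0.09   -0.06   -0.06    0.95   -0.06]
  [ -0.07   -0.07   -0.08   -0.05   -0.04   -0.05   -0.05    0.96]
Leontief inverse L = M⁻¹:
  [  1.0859    0.0556    0.0511    0.0878    0.0904    0.1100    0.1160    0.0844]
  [  0.0516    1.0763    0.0810    0.1039    0.0937    0.1452    0.1235    0.1224]
  [  0.0579    0.1436    1.0989    0.0460    0.0622    0.0512    0.1255    0.0921]
  [  0.1336    0.1592    0.1519    1.0967    0.0945    0.0641    0.1245    0.1173]
  [  0.1475    0.1120    0.0772    0.0755    1.0942    0.1500    0.1651    0.1614]
  [  0.0945    0.1341    0.1289    0.1305    0.0517    1.1210    0.1317    0.1473]
  [  0.0572    0.1659    0.1486    0.1389    0.1029    0.1138    1.1160    0.1220]
  [  0.1088    0.1231    0.1268    0.0921    0.0772    0.0968    0.1063    1.0913]
Total output x = L · d:
  x_0 = 1.0859·64 + 0.0556·35 + 0.0511·36 + 0.0878·26 + 0.0904·63 + 0.1100·50 + 0.1160·14 + 0.0844·27 = 90.6588
  x_1 = 0.0516·64 + 1.0763·35 + 0.0810·36 + 0.1039·26 + 0.0937·63 + 0.1452·50 + 0.1235·14 + 0.1224·27 = 64.7900
  x_2 = 0.0579·64 + 0.1436·35 + 1.0989·36 + 0.0460·26 + 0.0622·63 + 0.0512·50 + 0.1255·14 + 0.0921·27 = 60.2139
  x_3 = 0.1336·64 + 0.1592·35 + 0.1519·36 + 1.0967·26 + 0.0945·63 + 0.0641·50 + 0.1245·14 + 0.1173·27 = 62.1714
  x_4 = 0.1475·64 + 0.1120·35 + 0.0772·36 + 0.0755·26 + 1.0942·63 + 0.1500·50 + 0.1651·14 + 0.1614·27 = 101.2048
  x_5 = 0.0945·64 + 0.1341·35 + 0.1289·36 + 0.1305·26 + 0.0517·63 + 1.1210·50 + 0.1317·14 + 0.1473·27 = 83.9080
  x_6 = 0.0572·64 + 0.1659·35 + 0.1486·36 + 0.1389·26 + 0.1029·63 + 0.1138·50 + 1.1160·14 + 0.1220·27 = 49.5157
  x_7 = 0.1088·64 + 0.1231·35 + 0.1268·36 + 0.0921·26 + 0.0772·63 + 0.0968·50 + 0.1063·14 + 1.0913·27 = 58.8817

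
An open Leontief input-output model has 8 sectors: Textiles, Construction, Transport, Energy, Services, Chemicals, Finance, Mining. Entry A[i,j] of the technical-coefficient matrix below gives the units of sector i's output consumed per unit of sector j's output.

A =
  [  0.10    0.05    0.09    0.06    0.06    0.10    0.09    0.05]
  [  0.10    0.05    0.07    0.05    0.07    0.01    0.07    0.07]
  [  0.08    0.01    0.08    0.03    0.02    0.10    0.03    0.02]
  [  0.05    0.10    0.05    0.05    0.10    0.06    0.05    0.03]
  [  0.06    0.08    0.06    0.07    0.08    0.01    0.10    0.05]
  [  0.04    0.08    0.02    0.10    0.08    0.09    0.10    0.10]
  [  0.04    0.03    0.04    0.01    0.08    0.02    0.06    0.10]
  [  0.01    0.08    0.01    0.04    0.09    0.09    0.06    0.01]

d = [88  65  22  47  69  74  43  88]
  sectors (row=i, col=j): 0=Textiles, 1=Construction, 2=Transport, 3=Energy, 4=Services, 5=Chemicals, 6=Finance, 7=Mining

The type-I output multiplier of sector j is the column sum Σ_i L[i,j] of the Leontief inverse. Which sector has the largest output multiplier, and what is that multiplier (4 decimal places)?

Services (2.1195)

Form M = I − A:
  [  0.90   -0.05   -0.09   -0.06   -0.06   -0.10   -0.09   -0.05]
  [ -0.10    0.95   -0.07   -0.05   -0.07   -0.01   -0.07   -0.07]
  [ -0.08   -0.01    0.92   -0.03   -0.02   -0.10   -0.03   -0.02]
  [ -0.05   -0.10   -0.05    0.95   -0.10   -0.06   -0.05   -0.03]
  [ -0.06   -0.08   -0.06   -0.07    0.92   -0.01   -0.10   -0.05]
  [ -0.04   -0.08   -0.02   -0.10   -0.08    0.91   -0.10   -0.10]
  [ -0.04   -0.03   -0.04   -0.01   -0.08   -0.02    0.94   -0.10]
  [ -0.01   -0.08   -0.01   -0.04   -0.09   -0.09   -0.06    0.99]
Leontief inverse L = M⁻¹:
  [  1.1705    0.1176    0.1518    0.1202    0.1429    0.1714    0.1729    0.1161]
  [  0.1581    1.1035    0.1221    0.0953    0.1363    0.0654    0.1353    0.1185]
  [  0.1250    0.0522    1.1191    0.0705    0.0705    0.1507    0.0828    0.0619]
  [  0.1100    0.1570    0.1020    1.0999    0.1690    0.1103    0.1190    0.0837]
  [  0.1194    0.1355    0.1129    0.1155    1.1499    0.0611    0.1666    0.1025]
  [  0.1055    0.1545    0.0768    0.1601    0.1703    1.1536    0.1840    0.1664]
  [  0.0797    0.0725    0.0755    0.0448    0.1325    0.0602    1.1109    0.1370]
  [  0.0556    0.1280    0.0486    0.0818    0.1480    0.1271    0.1175    1.0576]
Total output x = L · d:
  x_0 = 1.1705·88 + 0.1176·65 + 0.1518·22 + 0.1202·47 + 0.1429·69 + 0.1714·74 + 0.1729·43 + 0.1161·88 = 159.8307
  x_1 = 0.1581·88 + 1.1035·65 + 0.1221·22 + 0.0953·47 + 0.1363·69 + 0.0654·74 + 0.1353·43 + 0.1185·88 = 123.2948
  x_2 = 0.1250·88 + 0.0522·65 + 1.1191·22 + 0.0705·47 + 0.0705·69 + 0.1507·74 + 0.0828·43 + 0.0619·88 = 67.3429
  x_3 = 0.1100·88 + 0.1570·65 + 0.1020·22 + 1.0999·47 + 0.1690·69 + 0.1103·74 + 0.1190·43 + 0.0837·88 = 106.1371
  x_4 = 0.1194·88 + 0.1355·65 + 0.1129·22 + 0.1155·47 + 1.1499·69 + 0.0611·74 + 0.1666·43 + 0.1025·88 = 127.2725
  x_5 = 0.1055·88 + 0.1545·65 + 0.0768·22 + 0.1601·47 + 0.1703·69 + 1.1536·74 + 0.1840·43 + 0.1664·88 = 148.2171
  x_6 = 0.0797·88 + 0.0725·65 + 0.0755·22 + 0.0448·47 + 0.1325·69 + 0.0602·74 + 1.1109·43 + 0.1370·88 = 88.9150
  x_7 = 0.0556·88 + 0.1280·65 + 0.0486·22 + 0.0818·47 + 0.1480·69 + 0.1271·74 + 0.1175·43 + 1.0576·88 = 135.8684
Output multipliers (column sums of L):
  Textiles: 1.9237
  Construction: 1.9208
  Transport: 1.8089
  Energy: 1.7881
  Services: 2.1195
  Chemicals: 1.8996
  Finance: 2.0891
  Mining: 1.8438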